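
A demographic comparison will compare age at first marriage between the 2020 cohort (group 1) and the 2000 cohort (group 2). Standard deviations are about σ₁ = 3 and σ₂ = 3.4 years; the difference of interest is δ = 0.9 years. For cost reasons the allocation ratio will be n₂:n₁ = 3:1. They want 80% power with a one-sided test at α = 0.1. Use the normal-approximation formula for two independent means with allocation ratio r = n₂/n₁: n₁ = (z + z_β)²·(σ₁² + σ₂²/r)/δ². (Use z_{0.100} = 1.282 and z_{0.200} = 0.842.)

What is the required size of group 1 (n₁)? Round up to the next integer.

n₁ = 72

n₁ = (z_α + z_β)² · (σ₁² + σ₂²/r) / δ²
   = (1.282 + 0.842)² · (3² + 3.4²/3) / 0.9²
   = 4.5114 · (9 + 3.8533) / 0.81
   = 4.5114 · 12.8533 / 0.81
   = 71.59
Round up → n₁ = 72; n₂ = r·n₁ = 3 × 72 = 216.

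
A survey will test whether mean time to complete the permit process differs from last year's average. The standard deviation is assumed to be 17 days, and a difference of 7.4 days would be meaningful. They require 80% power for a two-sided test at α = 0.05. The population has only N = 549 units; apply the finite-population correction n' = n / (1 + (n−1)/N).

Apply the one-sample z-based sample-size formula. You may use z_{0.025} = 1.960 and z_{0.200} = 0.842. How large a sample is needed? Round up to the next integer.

n = (z_{α/2} + z_β)² · σ² / δ²
  = (1.960 + 0.842)² · 17² / 7.4²
  = 7.8512 · 289 / 54.76
  = 41.44
Finite-population correction (N = 549): 41.44 / (1 + (41.44 − 1)/549) = 38.59.
Round up → n = 39.

n = 39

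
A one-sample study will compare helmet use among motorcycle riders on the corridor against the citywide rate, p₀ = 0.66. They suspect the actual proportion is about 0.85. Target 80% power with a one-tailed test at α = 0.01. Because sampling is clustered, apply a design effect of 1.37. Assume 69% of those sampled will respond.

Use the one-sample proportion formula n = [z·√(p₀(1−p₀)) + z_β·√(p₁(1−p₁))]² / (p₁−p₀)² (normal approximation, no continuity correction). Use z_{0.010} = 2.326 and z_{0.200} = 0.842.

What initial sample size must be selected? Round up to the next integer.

n = [z_α·√(p₀q₀) + z_β·√(p₁q₁)]² / (p₁ − p₀)²
  = [2.326·√(0.66·0.34) + 0.842·√(0.85·0.15)]² / (0.19)²
  = [2.326·0.4737 + 0.842·0.3571]² / 0.0361
  = [1.4025]² / 0.0361
  = 54.49
Design effect: 1.37 × 54.49 = 74.65.
Adjust for 69% response: 74.65 / 0.69 = 108.19.
Round up → n = 109.

n = 109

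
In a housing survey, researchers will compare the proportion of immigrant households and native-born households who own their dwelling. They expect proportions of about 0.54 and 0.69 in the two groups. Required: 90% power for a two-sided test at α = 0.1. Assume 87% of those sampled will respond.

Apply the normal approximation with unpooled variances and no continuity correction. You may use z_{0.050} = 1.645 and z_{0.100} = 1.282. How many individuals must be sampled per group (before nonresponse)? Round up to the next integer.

n = 203 per group

n = (z_{α/2} + z_β)² · [p₁(1−p₁) + p₂(1−p₂)] / (p₁ − p₂)²
  = (1.645 + 1.282)² · (0.54·0.46 + 0.69·0.31) / (-0.15)²
  = (2.927)² · (0.2484 + 0.2139) / 0.0225
  = 8.5673 · 0.4623 / 0.0225
  = 176.03
Adjust for 87% response: 176.03 / 0.87 = 202.33.
Round up → n = 203 per group.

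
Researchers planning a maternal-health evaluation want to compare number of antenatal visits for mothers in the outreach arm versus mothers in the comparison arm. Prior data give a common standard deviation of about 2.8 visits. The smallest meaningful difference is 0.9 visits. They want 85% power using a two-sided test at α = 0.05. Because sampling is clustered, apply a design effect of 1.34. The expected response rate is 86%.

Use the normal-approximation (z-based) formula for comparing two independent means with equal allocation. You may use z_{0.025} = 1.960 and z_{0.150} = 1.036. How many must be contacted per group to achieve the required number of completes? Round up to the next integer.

n = (z_{α/2} + z_β)² · (σ₁² + σ₂²) / δ²
  = (1.960 + 1.036)² · (2·2.8² = 15.68) / 0.9²
  = 8.9760 · 15.68 / 0.81
  = 173.76
Design effect: 1.34 × 173.76 = 232.84.
Adjust for 86% response: 232.84 / 0.86 = 270.74.
Round up → n = 271 per group.

n = 271 per group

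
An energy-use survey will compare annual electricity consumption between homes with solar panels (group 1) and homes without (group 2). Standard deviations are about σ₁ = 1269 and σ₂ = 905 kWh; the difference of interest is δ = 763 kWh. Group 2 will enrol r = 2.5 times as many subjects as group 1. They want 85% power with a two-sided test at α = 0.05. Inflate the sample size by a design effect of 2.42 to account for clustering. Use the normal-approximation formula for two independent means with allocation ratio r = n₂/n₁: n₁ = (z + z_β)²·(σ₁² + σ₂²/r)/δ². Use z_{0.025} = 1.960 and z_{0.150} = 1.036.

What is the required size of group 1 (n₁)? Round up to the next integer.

n₁ = 73

n₁ = (z_{α/2} + z_β)² · (σ₁² + σ₂²/r) / δ²
   = (1.960 + 1.036)² · (1269² + 905²/2.5) / 763²
   = 8.9760 · (1610361 + 327610) / 582169
   = 8.9760 · 1937971 / 582169
   = 29.88
Design effect: 2.42 × 29.88 = 72.31.
Round up → n₁ = 73; n₂ = r·n₁ = 2.5 × 73 = 183.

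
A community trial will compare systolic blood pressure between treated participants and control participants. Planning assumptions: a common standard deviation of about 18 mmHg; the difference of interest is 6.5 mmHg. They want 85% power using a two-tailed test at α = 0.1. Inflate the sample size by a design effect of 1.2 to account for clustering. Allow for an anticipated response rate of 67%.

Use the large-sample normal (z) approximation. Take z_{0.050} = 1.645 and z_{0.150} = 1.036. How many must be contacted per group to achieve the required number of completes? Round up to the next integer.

n = (z_{α/2} + z_β)² · (σ₁² + σ₂²) / δ²
  = (1.645 + 1.036)² · (2·18² = 648) / 6.5²
  = 7.1878 · 648 / 42.25
  = 110.24
Design effect: 1.2 × 110.24 = 132.29.
Adjust for 67% response: 132.29 / 0.67 = 197.45.
Round up → n = 198 per group.

n = 198 per group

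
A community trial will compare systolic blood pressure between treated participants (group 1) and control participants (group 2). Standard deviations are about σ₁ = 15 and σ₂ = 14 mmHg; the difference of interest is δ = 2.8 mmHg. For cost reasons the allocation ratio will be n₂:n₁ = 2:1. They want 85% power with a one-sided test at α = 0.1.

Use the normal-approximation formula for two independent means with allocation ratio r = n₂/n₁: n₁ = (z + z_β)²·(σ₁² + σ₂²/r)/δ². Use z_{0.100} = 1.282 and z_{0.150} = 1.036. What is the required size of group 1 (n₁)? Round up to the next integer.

n₁ = (z_α + z_β)² · (σ₁² + σ₂²/r) / δ²
   = (1.282 + 1.036)² · (15² + 14²/2) / 2.8²
   = 5.3731 · (225 + 98) / 7.84
   = 5.3731 · 323 / 7.84
   = 221.37
Round up → n₁ = 222; n₂ = r·n₁ = 2 × 222 = 444.

n₁ = 222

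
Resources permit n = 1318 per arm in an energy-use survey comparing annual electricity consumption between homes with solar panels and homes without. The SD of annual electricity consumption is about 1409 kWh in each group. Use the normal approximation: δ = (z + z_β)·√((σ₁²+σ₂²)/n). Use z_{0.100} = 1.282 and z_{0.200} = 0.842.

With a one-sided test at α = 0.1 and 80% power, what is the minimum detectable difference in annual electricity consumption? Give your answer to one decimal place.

Minimum detectable difference ≈ 116.6 kWh

δ = (z_α + z_β) · √((σ₁²+σ₂²)/n)
  = (1.282 + 0.842) · √(3970562/1318)
  = 2.124 · √3012.6
  = 2.124 · 54.8868
  = 116.5797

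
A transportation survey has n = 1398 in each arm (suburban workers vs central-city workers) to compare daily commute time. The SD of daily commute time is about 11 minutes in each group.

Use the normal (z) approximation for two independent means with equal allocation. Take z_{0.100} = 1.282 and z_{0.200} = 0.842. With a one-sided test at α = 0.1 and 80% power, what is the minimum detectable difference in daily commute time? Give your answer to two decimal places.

Minimum detectable difference ≈ 0.88 minutes

δ = (z_α + z_β) · √((σ₁²+σ₂²)/n)
  = (1.282 + 0.842) · √(242/1398)
  = 2.124 · √0.1731
  = 2.124 · 0.4161
  = 0.8837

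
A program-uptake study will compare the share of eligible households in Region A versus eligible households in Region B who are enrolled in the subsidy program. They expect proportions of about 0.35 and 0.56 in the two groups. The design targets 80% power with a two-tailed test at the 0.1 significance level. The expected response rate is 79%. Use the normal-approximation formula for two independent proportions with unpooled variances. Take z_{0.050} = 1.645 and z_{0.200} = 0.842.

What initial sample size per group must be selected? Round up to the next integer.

n = (z_{α/2} + z_β)² · [p₁(1−p₁) + p₂(1−p₂)] / (p₁ − p₂)²
  = (1.645 + 0.842)² · (0.35·0.65 + 0.56·0.44) / (-0.21)²
  = (2.487)² · (0.2275 + 0.2464) / 0.0441
  = 6.1852 · 0.4739 / 0.0441
  = 66.47
Adjust for 79% response: 66.47 / 0.79 = 84.13.
Round up → n = 85 per group.

n = 85 per group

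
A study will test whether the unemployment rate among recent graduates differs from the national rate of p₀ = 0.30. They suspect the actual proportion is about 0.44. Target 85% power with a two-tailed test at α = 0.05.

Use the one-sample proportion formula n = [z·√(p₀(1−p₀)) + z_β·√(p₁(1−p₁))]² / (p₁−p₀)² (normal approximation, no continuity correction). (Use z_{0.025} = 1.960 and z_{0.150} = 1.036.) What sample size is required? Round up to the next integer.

n = [z_{α/2}·√(p₀q₀) + z_β·√(p₁q₁)]² / (p₁ − p₀)²
  = [1.960·√(0.30·0.70) + 1.036·√(0.44·0.56)]² / (0.14)²
  = [1.960·0.4583 + 1.036·0.4964]² / 0.0196
  = [1.4124]² / 0.0196
  = 101.79
Round up → n = 102.

n = 102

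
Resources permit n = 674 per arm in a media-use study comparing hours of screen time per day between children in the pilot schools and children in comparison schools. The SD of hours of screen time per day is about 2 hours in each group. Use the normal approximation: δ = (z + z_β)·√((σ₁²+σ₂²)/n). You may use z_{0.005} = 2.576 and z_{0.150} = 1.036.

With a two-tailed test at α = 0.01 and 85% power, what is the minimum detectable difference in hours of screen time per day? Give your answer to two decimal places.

Minimum detectable difference ≈ 0.39 hours

δ = (z_{α/2} + z_β) · √((σ₁²+σ₂²)/n)
  = (2.576 + 1.036) · √(8/674)
  = 3.612 · √0.01187
  = 3.612 · 0.1089
  = 0.3935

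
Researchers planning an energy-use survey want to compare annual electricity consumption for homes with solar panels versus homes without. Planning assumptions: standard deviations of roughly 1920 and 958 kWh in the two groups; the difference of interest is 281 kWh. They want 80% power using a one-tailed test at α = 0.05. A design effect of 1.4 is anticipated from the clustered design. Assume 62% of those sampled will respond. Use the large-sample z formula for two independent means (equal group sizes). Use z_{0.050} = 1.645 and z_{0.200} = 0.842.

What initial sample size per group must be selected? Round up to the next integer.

n = (z_α + z_β)² · (σ₁² + σ₂²) / δ²
  = (1.645 + 0.842)² · (1920² + 958² = 4604164) / 281²
  = 6.1852 · 4604164 / 78961
  = 360.65
Design effect: 1.4 × 360.65 = 504.91.
Adjust for 62% response: 504.91 / 0.62 = 814.38.
Round up → n = 815 per group.

n = 815 per group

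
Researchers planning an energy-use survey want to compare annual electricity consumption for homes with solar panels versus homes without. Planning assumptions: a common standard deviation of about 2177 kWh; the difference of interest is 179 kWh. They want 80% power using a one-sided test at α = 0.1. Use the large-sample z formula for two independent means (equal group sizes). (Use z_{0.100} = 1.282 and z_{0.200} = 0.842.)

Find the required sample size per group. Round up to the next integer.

n = (z_α + z_β)² · (σ₁² + σ₂²) / δ²
  = (1.282 + 0.842)² · (2·2177² = 9478658) / 179²
  = 4.5114 · 9478658 / 32041
  = 1334.60
Round up → n = 1335 per group.

n = 1335 per group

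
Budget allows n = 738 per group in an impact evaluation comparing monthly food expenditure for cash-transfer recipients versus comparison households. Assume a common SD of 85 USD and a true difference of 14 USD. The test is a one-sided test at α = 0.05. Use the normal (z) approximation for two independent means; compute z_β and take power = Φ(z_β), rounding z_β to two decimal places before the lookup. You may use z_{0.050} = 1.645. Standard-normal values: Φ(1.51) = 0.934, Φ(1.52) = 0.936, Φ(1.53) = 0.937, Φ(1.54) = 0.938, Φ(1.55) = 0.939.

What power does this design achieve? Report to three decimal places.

Power ≈ 0.936

z_β = δ·√(n/(σ₁²+σ₂²)) − z_α
    = 14 · √(738/14450) − 1.645
    = 14 · 0.22599 − 1.645
    = 3.1639 − 1.645 = 1.5189 → 1.52
Power = Φ(1.52) = 0.936.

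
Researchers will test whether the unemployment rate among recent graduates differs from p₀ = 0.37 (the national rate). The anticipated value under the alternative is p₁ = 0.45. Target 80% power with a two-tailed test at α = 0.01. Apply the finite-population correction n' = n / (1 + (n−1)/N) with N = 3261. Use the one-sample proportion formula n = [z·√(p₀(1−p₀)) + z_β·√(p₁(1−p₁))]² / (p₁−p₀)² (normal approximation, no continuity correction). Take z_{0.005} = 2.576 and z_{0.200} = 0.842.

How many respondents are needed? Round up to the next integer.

n = [z_{α/2}·√(p₀q₀) + z_β·√(p₁q₁)]² / (p₁ − p₀)²
  = [2.576·√(0.37·0.63) + 0.842·√(0.45·0.55)]² / (0.08)²
  = [2.576·0.4828 + 0.842·0.4975]² / 0.0064
  = [1.6626]² / 0.0064
  = 431.91
Finite-population correction (N = 3261): 431.91 / (1 + (431.91 − 1)/3261) = 381.50.
Round up → n = 382.

n = 382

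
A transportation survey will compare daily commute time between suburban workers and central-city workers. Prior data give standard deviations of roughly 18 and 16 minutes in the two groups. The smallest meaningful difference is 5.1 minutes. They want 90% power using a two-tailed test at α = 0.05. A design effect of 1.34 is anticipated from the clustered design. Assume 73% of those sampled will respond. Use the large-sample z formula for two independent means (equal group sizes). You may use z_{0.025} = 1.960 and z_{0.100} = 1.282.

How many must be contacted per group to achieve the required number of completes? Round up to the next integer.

n = 431 per group

n = (z_{α/2} + z_β)² · (σ₁² + σ₂²) / δ²
  = (1.960 + 1.282)² · (18² + 16² = 580) / 5.1²
  = 10.5106 · 580 / 26.01
  = 234.38
Design effect: 1.34 × 234.38 = 314.06.
Adjust for 73% response: 314.06 / 0.73 = 430.22.
Round up → n = 431 per group.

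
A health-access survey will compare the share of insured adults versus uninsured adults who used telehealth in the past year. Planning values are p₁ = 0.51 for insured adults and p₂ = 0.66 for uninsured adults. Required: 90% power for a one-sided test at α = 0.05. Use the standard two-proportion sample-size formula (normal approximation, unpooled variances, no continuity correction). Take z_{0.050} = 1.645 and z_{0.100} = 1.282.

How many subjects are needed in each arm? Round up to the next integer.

n = (z_α + z_β)² · [p₁(1−p₁) + p₂(1−p₂)] / (p₁ − p₂)²
  = (1.645 + 1.282)² · (0.51·0.49 + 0.66·0.34) / (-0.15)²
  = (2.927)² · (0.2499 + 0.2244) / 0.0225
  = 8.5673 · 0.4743 / 0.0225
  = 180.60
Round up → n = 181 per group.

n = 181 per group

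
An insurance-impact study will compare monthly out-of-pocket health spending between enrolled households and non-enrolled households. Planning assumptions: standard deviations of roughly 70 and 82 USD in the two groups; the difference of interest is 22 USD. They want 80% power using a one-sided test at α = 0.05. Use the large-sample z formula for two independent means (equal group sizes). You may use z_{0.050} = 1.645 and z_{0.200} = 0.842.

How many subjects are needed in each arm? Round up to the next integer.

n = (z_α + z_β)² · (σ₁² + σ₂²) / δ²
  = (1.645 + 0.842)² · (70² + 82² = 11624) / 22²
  = 6.1852 · 11624 / 484
  = 148.55
Round up → n = 149 per group.

n = 149 per group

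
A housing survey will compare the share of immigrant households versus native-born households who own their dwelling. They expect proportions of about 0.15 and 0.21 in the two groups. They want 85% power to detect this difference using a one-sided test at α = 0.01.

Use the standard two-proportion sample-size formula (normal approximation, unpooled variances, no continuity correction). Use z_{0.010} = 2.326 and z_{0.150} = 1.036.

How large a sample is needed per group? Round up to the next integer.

n = (z_α + z_β)² · [p₁(1−p₁) + p₂(1−p₂)] / (p₁ − p₂)²
  = (2.326 + 1.036)² · (0.15·0.85 + 0.21·0.79) / (-0.06)²
  = (3.362)² · (0.1275 + 0.1659) / 0.0036
  = 11.3030 · 0.2934 / 0.0036
  = 921.20
Round up → n = 922 per group.

n = 922 per group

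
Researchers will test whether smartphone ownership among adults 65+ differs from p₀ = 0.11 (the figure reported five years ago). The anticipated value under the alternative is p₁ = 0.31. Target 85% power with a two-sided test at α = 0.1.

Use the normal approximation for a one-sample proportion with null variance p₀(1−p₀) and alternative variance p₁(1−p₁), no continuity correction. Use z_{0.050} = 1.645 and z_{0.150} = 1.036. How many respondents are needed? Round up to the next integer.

n = 25

n = [z_{α/2}·√(p₀q₀) + z_β·√(p₁q₁)]² / (p₁ − p₀)²
  = [1.645·√(0.11·0.89) + 1.036·√(0.31·0.69)]² / (0.20)²
  = [1.645·0.3129 + 1.036·0.4625]² / 0.0400
  = [0.9938]² / 0.0400
  = 24.69
Round up → n = 25.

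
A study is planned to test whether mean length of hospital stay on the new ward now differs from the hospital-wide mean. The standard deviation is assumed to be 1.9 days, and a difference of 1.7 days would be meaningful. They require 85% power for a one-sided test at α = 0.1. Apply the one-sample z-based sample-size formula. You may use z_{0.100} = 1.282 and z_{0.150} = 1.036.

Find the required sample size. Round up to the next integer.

n = 7

n = (z_α + z_β)² · σ² / δ²
  = (1.282 + 1.036)² · 1.9² / 1.7²
  = 5.3731 · 3.61 / 2.89
  = 6.71
Round up → n = 7.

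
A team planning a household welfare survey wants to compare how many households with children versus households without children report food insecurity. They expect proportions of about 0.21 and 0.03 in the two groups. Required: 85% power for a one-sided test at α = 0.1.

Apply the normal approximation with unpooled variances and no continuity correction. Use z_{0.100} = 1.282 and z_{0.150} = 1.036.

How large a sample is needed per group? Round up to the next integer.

n = 33 per group

n = (z_α + z_β)² · [p₁(1−p₁) + p₂(1−p₂)] / (p₁ − p₂)²
  = (1.282 + 1.036)² · (0.21·0.79 + 0.03·0.97) / (0.18)²
  = (2.318)² · (0.1659 + 0.0291) / 0.0324
  = 5.3731 · 0.1950 / 0.0324
  = 32.34
Round up → n = 33 per group.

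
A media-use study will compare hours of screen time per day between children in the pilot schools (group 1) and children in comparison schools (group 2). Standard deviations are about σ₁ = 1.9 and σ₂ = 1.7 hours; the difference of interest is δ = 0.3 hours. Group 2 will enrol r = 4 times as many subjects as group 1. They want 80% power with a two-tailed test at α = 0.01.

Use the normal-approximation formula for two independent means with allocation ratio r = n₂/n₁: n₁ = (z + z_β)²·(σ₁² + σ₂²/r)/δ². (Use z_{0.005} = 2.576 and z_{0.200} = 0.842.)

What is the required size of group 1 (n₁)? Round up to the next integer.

n₁ = (z_{α/2} + z_β)² · (σ₁² + σ₂²/r) / δ²
   = (2.576 + 0.842)² · (1.9² + 1.7²/4) / 0.3²
   = 11.6827 · (3.61 + 0.7225) / 0.09
   = 11.6827 · 4.3325 / 0.09
   = 562.39
Round up → n₁ = 563; n₂ = r·n₁ = 4 × 563 = 2252.

n₁ = 563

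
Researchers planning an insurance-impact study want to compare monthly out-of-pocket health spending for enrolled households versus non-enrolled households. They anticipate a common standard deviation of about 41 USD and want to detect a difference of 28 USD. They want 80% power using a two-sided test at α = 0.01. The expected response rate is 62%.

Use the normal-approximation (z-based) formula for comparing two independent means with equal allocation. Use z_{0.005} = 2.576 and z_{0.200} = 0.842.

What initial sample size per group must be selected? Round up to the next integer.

n = (z_{α/2} + z_β)² · (σ₁² + σ₂²) / δ²
  = (2.576 + 0.842)² · (2·41² = 3362) / 28²
  = 11.6827 · 3362 / 784
  = 50.10
Adjust for 62% response: 50.10 / 0.62 = 80.80.
Round up → n = 81 per group.

n = 81 per group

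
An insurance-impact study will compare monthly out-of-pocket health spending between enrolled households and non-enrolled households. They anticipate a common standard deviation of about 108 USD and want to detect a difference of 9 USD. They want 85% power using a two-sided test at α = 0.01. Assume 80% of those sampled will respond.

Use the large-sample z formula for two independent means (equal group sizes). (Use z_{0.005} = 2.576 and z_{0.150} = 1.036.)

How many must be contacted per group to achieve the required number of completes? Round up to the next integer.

n = 4697 per group

n = (z_{α/2} + z_β)² · (σ₁² + σ₂²) / δ²
  = (2.576 + 1.036)² · (2·108² = 23328) / 9²
  = 13.0465 · 23328 / 81
  = 3757.40
Adjust for 80% response: 3757.40 / 0.80 = 4696.76.
Round up → n = 4697 per group.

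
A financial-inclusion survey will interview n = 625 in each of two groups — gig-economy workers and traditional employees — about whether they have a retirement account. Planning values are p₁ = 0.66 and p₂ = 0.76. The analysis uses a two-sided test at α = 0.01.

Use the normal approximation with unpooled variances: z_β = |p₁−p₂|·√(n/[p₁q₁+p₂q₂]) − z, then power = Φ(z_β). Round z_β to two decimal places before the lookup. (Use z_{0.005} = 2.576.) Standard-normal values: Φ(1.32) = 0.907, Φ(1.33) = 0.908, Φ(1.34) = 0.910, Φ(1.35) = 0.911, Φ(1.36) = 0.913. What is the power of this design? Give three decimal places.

Power ≈ 0.910

z_β = |p₁−p₂|·√(n/[p₁q₁+p₂q₂]) − z_{α/2}
    = 0.10 · √(625/0.4068) − 2.576
    = 0.10 · 39.1967 − 2.576
    = 3.9197 − 2.576 = 1.3437 → 1.34
Power = Φ(1.34) = 0.910.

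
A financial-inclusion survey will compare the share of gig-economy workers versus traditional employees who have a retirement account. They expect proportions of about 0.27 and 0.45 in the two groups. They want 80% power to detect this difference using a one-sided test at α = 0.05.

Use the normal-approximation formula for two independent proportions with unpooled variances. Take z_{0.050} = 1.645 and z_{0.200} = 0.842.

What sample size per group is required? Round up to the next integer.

n = 85 per group

n = (z_α + z_β)² · [p₁(1−p₁) + p₂(1−p₂)] / (p₁ − p₂)²
  = (1.645 + 0.842)² · (0.27·0.73 + 0.45·0.55) / (-0.18)²
  = (2.487)² · (0.1971 + 0.2475) / 0.0324
  = 6.1852 · 0.4446 / 0.0324
  = 84.87
Round up → n = 85 per group.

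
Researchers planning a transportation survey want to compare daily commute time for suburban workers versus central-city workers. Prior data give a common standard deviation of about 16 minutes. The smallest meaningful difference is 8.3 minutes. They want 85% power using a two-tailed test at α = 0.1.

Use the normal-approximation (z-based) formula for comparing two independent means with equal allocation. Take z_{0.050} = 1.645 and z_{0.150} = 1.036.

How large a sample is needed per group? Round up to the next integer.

n = (z_{α/2} + z_β)² · (σ₁² + σ₂²) / δ²
  = (1.645 + 1.036)² · (2·16² = 512) / 8.3²
  = 7.1878 · 512 / 68.89
  = 53.42
Round up → n = 54 per group.

n = 54 per group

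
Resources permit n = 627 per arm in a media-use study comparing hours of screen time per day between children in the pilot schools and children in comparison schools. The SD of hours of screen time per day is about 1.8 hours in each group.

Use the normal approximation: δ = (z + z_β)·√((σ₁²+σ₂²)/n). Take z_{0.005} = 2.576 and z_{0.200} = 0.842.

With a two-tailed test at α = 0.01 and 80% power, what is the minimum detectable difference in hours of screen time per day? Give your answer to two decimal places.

δ = (z_{α/2} + z_β) · √((σ₁²+σ₂²)/n)
  = (2.576 + 0.842) · √(6.48/627)
  = 3.418 · √0.01033
  = 3.418 · 0.1017
  = 0.3475

Minimum detectable difference ≈ 0.35 hours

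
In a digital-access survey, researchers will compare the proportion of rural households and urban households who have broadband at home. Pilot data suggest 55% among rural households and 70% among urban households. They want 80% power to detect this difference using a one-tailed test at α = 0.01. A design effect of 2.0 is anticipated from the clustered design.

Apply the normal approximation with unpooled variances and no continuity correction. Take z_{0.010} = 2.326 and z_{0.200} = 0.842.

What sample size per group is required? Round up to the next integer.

n = (z_α + z_β)² · [p₁(1−p₁) + p₂(1−p₂)] / (p₁ − p₂)²
  = (2.326 + 0.842)² · (0.55·0.45 + 0.70·0.30) / (-0.15)²
  = (3.168)² · (0.2475 + 0.2100) / 0.0225
  = 10.0362 · 0.4575 / 0.0225
  = 204.07
Design effect: 2.0 × 204.07 = 408.14.
Round up → n = 409 per group.

n = 409 per group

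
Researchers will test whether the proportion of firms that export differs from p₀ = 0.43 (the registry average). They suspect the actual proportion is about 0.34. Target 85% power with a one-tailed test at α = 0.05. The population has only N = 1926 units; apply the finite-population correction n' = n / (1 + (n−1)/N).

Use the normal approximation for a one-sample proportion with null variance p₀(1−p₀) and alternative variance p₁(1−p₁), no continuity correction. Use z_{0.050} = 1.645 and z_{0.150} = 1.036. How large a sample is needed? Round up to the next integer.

n = 190

n = [z_α·√(p₀q₀) + z_β·√(p₁q₁)]² / (p₁ − p₀)²
  = [1.645·√(0.43·0.57) + 1.036·√(0.34·0.66)]² / (-0.09)²
  = [1.645·0.4951 + 1.036·0.4737]² / 0.0081
  = [1.3052]² / 0.0081
  = 210.30
Finite-population correction (N = 1926): 210.30 / (1 + (210.30 − 1)/1926) = 189.69.
Round up → n = 190.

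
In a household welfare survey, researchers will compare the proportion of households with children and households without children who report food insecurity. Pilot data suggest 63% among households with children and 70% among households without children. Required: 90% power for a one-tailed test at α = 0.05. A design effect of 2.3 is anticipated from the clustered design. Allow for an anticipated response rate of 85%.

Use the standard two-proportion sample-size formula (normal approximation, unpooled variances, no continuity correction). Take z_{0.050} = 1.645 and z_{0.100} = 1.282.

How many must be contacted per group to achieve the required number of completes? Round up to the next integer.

n = (z_α + z_β)² · [p₁(1−p₁) + p₂(1−p₂)] / (p₁ − p₂)²
  = (1.645 + 1.282)² · (0.63·0.37 + 0.70·0.30) / (-0.07)²
  = (2.927)² · (0.2331 + 0.2100) / 0.0049
  = 8.5673 · 0.4431 / 0.0049
  = 774.73
Design effect: 2.3 × 774.73 = 1781.88.
Adjust for 85% response: 1781.88 / 0.85 = 2096.33.
Round up → n = 2097 per group.

n = 2097 per group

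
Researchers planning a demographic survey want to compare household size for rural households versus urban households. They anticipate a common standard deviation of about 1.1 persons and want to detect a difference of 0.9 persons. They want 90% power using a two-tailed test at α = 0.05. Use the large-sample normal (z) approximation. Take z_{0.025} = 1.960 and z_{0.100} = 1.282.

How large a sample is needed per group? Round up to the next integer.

n = 32 per group

n = (z_{α/2} + z_β)² · (σ₁² + σ₂²) / δ²
  = (1.960 + 1.282)² · (2·1.1² = 2.42) / 0.9²
  = 10.5106 · 2.42 / 0.81
  = 31.40
Round up → n = 32 per group.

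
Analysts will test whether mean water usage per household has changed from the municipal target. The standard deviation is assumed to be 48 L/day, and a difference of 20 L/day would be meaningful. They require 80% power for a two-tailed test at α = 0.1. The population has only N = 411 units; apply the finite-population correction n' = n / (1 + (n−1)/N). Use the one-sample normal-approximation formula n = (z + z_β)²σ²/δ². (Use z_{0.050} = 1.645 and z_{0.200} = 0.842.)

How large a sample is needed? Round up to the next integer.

n = 33

n = (z_{α/2} + z_β)² · σ² / δ²
  = (1.645 + 0.842)² · 48² / 20²
  = 6.1852 · 2304 / 400
  = 35.63
Finite-population correction (N = 411): 35.63 / (1 + (35.63 − 1)/411) = 32.86.
Round up → n = 33.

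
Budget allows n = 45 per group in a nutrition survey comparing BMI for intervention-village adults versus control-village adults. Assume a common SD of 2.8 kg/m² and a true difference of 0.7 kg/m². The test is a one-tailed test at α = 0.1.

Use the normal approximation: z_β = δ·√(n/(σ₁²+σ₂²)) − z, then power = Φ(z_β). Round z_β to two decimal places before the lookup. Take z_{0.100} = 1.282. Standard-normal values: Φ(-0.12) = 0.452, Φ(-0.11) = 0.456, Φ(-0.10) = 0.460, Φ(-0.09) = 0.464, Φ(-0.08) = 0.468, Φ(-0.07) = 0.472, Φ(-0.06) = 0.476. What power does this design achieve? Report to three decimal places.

Power ≈ 0.460

z_β = δ·√(n/(σ₁²+σ₂²)) − z_α
    = 0.7 · √(45/15.68) − 1.282
    = 0.7 · 1.69408 − 1.282
    = 1.1859 − 1.282 = -0.0961 → -0.10
Power = Φ(-0.10) = 0.460.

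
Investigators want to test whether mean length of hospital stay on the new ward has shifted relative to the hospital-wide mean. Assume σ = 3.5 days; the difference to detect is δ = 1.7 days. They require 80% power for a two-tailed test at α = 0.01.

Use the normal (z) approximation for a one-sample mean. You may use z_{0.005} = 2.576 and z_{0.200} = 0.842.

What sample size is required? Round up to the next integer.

n = (z_{α/2} + z_β)² · σ² / δ²
  = (2.576 + 0.842)² · 3.5² / 1.7²
  = 11.6827 · 12.25 / 2.89
  = 49.52
Round up → n = 50.

n = 50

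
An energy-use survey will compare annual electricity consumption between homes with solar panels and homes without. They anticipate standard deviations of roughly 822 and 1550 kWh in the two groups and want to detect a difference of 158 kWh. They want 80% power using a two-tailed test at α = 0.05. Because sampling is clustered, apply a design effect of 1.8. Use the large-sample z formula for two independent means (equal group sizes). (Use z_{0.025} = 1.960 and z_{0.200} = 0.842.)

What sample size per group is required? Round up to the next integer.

n = 1743 per group

n = (z_{α/2} + z_β)² · (σ₁² + σ₂²) / δ²
  = (1.960 + 0.842)² · (822² + 1550² = 3078184) / 158²
  = 7.8512 · 3078184 / 24964
  = 968.09
Design effect: 1.8 × 968.09 = 1742.57.
Round up → n = 1743 per group.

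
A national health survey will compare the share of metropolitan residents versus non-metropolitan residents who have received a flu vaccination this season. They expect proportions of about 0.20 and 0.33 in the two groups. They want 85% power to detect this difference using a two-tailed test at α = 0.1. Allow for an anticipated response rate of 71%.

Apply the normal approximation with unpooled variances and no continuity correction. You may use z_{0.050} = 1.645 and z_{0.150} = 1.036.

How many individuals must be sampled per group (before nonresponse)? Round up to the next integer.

n = (z_{α/2} + z_β)² · [p₁(1−p₁) + p₂(1−p₂)] / (p₁ − p₂)²
  = (1.645 + 1.036)² · (0.20·0.80 + 0.33·0.67) / (-0.13)²
  = (2.681)² · (0.1600 + 0.2211) / 0.0169
  = 7.1878 · 0.3811 / 0.0169
  = 162.09
Adjust for 71% response: 162.09 / 0.71 = 228.29.
Round up → n = 229 per group.

n = 229 per group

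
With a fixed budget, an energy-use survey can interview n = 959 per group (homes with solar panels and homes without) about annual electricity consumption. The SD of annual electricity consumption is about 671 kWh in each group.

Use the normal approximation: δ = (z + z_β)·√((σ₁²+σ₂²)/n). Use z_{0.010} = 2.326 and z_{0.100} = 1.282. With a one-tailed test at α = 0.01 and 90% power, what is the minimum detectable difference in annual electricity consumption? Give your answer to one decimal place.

δ = (z_α + z_β) · √((σ₁²+σ₂²)/n)
  = (2.326 + 1.282) · √(900482/959)
  = 3.608 · √938.9802
  = 3.608 · 30.6428
  = 110.5592

Minimum detectable difference ≈ 110.6 kWh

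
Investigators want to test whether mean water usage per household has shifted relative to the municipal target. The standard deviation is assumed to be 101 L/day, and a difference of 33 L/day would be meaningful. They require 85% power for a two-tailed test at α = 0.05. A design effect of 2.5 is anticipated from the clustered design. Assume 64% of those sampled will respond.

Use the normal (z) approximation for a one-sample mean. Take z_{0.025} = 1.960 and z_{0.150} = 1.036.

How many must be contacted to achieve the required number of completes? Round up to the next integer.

n = 329

n = (z_{α/2} + z_β)² · σ² / δ²
  = (1.960 + 1.036)² · 101² / 33²
  = 8.9760 · 10201 / 1089
  = 84.08
Design effect: 2.5 × 84.08 = 210.20.
Adjust for 64% response: 210.20 / 0.64 = 328.44.
Round up → n = 329.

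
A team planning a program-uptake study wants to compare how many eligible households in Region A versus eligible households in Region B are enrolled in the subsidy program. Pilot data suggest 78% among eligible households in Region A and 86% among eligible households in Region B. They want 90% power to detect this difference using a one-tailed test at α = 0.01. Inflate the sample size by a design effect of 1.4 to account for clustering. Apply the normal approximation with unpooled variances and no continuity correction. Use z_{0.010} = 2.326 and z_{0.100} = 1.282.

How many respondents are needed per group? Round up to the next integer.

n = 832 per group

n = (z_α + z_β)² · [p₁(1−p₁) + p₂(1−p₂)] / (p₁ − p₂)²
  = (2.326 + 1.282)² · (0.78·0.22 + 0.86·0.14) / (-0.08)²
  = (3.608)² · (0.1716 + 0.1204) / 0.0064
  = 13.0177 · 0.2920 / 0.0064
  = 593.93
Design effect: 1.4 × 593.93 = 831.50.
Round up → n = 832 per group.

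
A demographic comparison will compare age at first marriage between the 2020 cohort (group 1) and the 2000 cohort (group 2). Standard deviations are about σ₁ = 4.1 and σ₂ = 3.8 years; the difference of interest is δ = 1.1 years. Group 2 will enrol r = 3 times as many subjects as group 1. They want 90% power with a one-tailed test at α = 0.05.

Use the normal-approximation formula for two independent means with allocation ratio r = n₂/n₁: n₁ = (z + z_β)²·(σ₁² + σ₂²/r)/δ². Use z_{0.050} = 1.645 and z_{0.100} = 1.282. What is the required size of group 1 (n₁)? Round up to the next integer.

n₁ = 154

n₁ = (z_α + z_β)² · (σ₁² + σ₂²/r) / δ²
   = (1.645 + 1.282)² · (4.1² + 3.8²/3) / 1.1²
   = 8.5673 · (16.81 + 4.8133) / 1.21
   = 8.5673 · 21.6233 / 1.21
   = 153.10
Round up → n₁ = 154; n₂ = r·n₁ = 3 × 154 = 462.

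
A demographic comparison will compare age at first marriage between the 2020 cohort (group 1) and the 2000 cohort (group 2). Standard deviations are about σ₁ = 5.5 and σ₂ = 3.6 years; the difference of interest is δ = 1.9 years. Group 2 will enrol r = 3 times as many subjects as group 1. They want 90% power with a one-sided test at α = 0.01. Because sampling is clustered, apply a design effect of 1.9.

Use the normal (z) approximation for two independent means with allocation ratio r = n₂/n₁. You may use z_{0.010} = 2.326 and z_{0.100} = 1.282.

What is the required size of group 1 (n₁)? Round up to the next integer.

n₁ = 237

n₁ = (z_α + z_β)² · (σ₁² + σ₂²/r) / δ²
   = (2.326 + 1.282)² · (5.5² + 3.6²/3) / 1.9²
   = 13.0177 · (30.25 + 4.32) / 3.61
   = 13.0177 · 34.57 / 3.61
   = 124.66
Design effect: 1.9 × 124.66 = 236.85.
Round up → n₁ = 237; n₂ = r·n₁ = 3 × 237 = 711.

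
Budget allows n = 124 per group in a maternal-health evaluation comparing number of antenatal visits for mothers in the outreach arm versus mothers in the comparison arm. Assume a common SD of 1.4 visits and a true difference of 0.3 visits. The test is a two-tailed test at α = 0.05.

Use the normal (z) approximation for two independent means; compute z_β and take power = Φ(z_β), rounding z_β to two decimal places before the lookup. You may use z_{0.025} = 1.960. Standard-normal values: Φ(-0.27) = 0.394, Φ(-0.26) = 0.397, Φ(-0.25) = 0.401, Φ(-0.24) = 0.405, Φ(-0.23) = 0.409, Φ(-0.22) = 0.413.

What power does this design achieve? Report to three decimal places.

Power ≈ 0.394

z_β = δ·√(n/(σ₁²+σ₂²)) − z_{α/2}
    = 0.3 · √(124/3.92) − 1.960
    = 0.3 · 5.62429 − 1.960
    = 1.6873 − 1.960 = -0.2727 → -0.27
Power = Φ(-0.27) = 0.394.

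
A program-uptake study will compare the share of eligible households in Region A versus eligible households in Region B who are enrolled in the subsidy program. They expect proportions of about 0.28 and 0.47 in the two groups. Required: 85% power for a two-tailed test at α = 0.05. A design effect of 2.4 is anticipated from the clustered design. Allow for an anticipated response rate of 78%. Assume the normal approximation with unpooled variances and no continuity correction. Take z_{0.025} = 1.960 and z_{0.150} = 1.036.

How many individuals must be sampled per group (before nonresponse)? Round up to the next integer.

n = (z_{α/2} + z_β)² · [p₁(1−p₁) + p₂(1−p₂)] / (p₁ − p₂)²
  = (1.960 + 1.036)² · (0.28·0.72 + 0.47·0.53) / (-0.19)²
  = (2.996)² · (0.2016 + 0.2491) / 0.0361
  = 8.9760 · 0.4507 / 0.0361
  = 112.06
Design effect: 2.4 × 112.06 = 268.95.
Adjust for 78% response: 268.95 / 0.78 = 344.81.
Round up → n = 345 per group.

n = 345 per group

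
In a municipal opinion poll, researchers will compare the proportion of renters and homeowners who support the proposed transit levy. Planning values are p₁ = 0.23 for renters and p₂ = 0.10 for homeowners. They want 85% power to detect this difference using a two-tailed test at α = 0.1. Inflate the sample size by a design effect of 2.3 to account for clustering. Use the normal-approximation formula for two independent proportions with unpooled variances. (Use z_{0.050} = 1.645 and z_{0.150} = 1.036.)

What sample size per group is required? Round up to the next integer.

n = 262 per group

n = (z_{α/2} + z_β)² · [p₁(1−p₁) + p₂(1−p₂)] / (p₁ − p₂)²
  = (1.645 + 1.036)² · (0.23·0.77 + 0.10·0.90) / (0.13)²
  = (2.681)² · (0.1771 + 0.0900) / 0.0169
  = 7.1878 · 0.2671 / 0.0169
  = 113.60
Design effect: 2.3 × 113.60 = 261.28.
Round up → n = 262 per group.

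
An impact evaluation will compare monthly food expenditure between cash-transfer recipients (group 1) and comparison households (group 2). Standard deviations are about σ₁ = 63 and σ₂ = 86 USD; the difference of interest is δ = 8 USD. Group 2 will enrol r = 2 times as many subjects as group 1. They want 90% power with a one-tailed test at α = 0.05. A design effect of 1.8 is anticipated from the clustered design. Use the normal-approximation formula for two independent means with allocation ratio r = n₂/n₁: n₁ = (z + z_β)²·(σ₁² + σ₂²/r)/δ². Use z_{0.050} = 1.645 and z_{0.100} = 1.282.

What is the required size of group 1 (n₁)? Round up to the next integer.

n₁ = (z_α + z_β)² · (σ₁² + σ₂²/r) / δ²
   = (1.645 + 1.282)² · (63² + 86²/2) / 8²
   = 8.5673 · (3969 + 3698) / 64
   = 8.5673 · 7667 / 64
   = 1026.34
Design effect: 1.8 × 1026.34 = 1847.41.
Round up → n₁ = 1848; n₂ = r·n₁ = 2 × 1848 = 3696.

n₁ = 1848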